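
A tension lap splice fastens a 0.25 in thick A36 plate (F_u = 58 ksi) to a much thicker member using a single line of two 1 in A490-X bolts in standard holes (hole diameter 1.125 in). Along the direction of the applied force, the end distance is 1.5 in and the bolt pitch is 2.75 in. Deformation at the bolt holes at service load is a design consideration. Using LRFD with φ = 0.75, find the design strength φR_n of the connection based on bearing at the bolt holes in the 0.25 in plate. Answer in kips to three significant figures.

33.4 kips

Per bolt r_n = 1.2 l_c t F_u ≤ 2.4 d t F_u; upper limit = 2.4 × 1 × 0.25 × 58 = 34.8 kips.
Edge bolt: l_c = 1.5 − 1.125/2 = 0.9375 in → 1.2 × 0.9375 × 0.25 × 58 = 16.31 → r_n = 16.31 kips.
Interior bolts: l_c = 2.75 − 1.125 = 1.625 in → 1.2 × 1.625 × 0.25 × 58 = 28.27 → r_n = 28.27 kips.
R_n = 1 × 16.31 + 1 × 28.27 = 44.59 kips.
Design strength φR_n = 0.75 × 44.59 = 33.4 kips.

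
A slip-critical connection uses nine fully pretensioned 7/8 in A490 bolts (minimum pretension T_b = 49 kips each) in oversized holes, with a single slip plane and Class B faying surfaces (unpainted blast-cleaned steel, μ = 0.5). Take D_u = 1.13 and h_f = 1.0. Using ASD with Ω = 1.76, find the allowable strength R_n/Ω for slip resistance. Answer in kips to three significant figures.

142 kips

R_n = μ · D_u · h_f · T_b · n_s · n_b = 0.5 × 1.13 × 1.0 × 49 × 1 × 9 = 249.2 kips.
Allowable strength R_n/Ω = 249.2 / 1.76 = 142 kips.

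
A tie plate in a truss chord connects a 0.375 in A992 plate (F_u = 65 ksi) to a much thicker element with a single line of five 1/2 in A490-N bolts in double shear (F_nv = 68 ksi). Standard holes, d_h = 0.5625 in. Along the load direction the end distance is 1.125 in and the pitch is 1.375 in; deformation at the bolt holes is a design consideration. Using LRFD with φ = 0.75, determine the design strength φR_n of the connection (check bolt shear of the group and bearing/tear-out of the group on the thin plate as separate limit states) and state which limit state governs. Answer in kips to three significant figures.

Bolt shear: A_b = π·0.5²/4 = 0.1963 in²; R_n = 68 × 0.1963 × 5 × 2 = 133.5 kips → 0.75 × 133.5 = 100 kips.
Bearing (1.2 l_c t F_u ≤ 2.4 d t F_u): upper limit = 2.4·0.5·0.375·65 = 29.25 kips.
  Edge l_c = 1.125 − 0.5625/2 = 0.8438 → r_n = 24.68 kips; interior l_c = 1.375 − 0.5625 = 0.8125 → r_n = 23.77 kips.
  R_n,bearing = 1·24.68 + 4·23.77 = 119.7 kips → 0.75 × 119.7 = 89.8 kips.
Bearing governs: 89.8 kips.

89.8 kips (bearing governs)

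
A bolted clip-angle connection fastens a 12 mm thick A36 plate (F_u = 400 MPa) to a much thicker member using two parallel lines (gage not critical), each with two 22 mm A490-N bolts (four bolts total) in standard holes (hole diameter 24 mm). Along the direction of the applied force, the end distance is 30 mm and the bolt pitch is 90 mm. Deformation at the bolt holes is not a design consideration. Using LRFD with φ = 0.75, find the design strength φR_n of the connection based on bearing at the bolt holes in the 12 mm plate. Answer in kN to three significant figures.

670 kN

Per bolt r_n = 1.5 l_c t F_u ≤ 3.0 d t F_u; upper limit = 3.0 × 22 × 12 × 400 / 1000 = 316.8 kN.
Edge bolt: l_c = 30 − 24/2 = 18 mm → 1.5 × 18 × 12 × 400 / 1000 = 129.6 → r_n = 129.6 kN.
Interior bolts: l_c = 90 − 24 = 66 mm → 1.5 × 66 × 12 × 400 / 1000 = 475.2 → r_n = 316.8 kN.
R_n = 2 × 129.6 + 2 × 316.8 = 892.8 kN.
Design strength φR_n = 0.75 × 892.8 = 670 kN.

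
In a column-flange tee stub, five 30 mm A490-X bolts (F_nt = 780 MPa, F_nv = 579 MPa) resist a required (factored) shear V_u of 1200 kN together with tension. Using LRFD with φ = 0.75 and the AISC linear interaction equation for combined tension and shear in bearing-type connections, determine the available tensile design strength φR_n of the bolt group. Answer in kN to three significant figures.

1070 kN

A_b = π·30²/4 = 706.9 mm²; f_rv = 1200 × 1000 / (5 × 706.9) = 339.5 MPa.
F'_nt = 1.3 F_nt − (F_nt / φF_nv) f_rv = 1.3·780 − (780/(0.75·579))·339.5 = 404.1 MPa, capped at F_nt → F'_nt = 404.1 MPa.
R_n = F'_nt · A_b · n = 404.1 × 706.9 × 5 / 1000 = 1428 kN.
Design strength φR_n = 0.75 × 1428 = 1070 kN.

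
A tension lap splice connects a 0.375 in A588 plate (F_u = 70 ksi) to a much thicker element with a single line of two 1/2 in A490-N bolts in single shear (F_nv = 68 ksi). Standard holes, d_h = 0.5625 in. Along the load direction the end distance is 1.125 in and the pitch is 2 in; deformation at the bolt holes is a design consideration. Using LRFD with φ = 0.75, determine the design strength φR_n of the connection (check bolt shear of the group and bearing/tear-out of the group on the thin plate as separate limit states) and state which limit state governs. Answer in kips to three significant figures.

20 kips (bolt shear governs)

Bolt shear: A_b = π·0.5²/4 = 0.1963 in²; R_n = 68 × 0.1963 × 2 × 1 = 26.7 kips → 0.75 × 26.7 = 20 kips.
Bearing (1.2 l_c t F_u ≤ 2.4 d t F_u): upper limit = 2.4·0.5·0.375·70 = 31.5 kips.
  Edge l_c = 1.125 − 0.5625/2 = 0.8438 → r_n = 26.58 kips; interior l_c = 2 − 0.5625 = 1.438 → r_n = 31.5 kips.
  R_n,bearing = 1·26.58 + 1·31.5 = 58.08 kips → 0.75 × 58.08 = 43.6 kips.
Bolt shear governs: 20 kips.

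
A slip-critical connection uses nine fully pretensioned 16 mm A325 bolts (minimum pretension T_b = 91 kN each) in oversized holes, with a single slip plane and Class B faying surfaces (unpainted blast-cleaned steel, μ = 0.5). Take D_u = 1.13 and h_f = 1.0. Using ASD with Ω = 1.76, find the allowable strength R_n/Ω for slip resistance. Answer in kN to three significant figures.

263 kN

R_n = μ · D_u · h_f · T_b · n_s · n_b = 0.5 × 1.13 × 1.0 × 91 × 1 × 9 = 462.7 kN.
Allowable strength R_n/Ω = 462.7 / 1.76 = 263 kN.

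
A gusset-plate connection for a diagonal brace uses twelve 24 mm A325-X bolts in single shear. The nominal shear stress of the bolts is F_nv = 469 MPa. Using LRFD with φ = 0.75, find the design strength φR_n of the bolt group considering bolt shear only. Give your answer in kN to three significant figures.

1910 kN

A_b = π × 24² / 4 = 452.4 mm².
R_n = F_nv · A_b · n · n_s = 469 × 452.4 × 12 × 1 / 1000 = 2546 kN.
Design strength φR_n = 0.75 × 2546 = 1910 kN.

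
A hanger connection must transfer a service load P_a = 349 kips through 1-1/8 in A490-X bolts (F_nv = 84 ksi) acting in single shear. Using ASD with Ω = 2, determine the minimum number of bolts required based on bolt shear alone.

A_b = π·1.125²/4 = 0.994 in².
Per-bolt allowable strength R_n/Ω = 84 × 0.994 × 1 / 2 = 41.75 kips.
n ≥ 349 / 41.75 = 8.36 → use 9 bolts.

9 bolts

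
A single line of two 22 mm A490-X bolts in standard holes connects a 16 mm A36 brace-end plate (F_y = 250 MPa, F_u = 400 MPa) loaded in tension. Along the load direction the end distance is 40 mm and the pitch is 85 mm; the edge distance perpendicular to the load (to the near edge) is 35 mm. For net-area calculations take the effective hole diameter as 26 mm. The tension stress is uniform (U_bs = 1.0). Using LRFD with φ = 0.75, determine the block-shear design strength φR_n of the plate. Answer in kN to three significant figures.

Shear plane L_v = 40 + 1·85 = 125 mm; A_gv = 125 × 16 = 2000 mm².
A_nv = (125 − 1.5·26) × 16 = 1376 mm².
A_nt = (35 − 0.5·26) × 16 = 352 mm².
0.6 F_u A_nv = 330.2 kN; 0.6 F_y A_gv = 300 kN → shear yielding governs the shear term.
R_n = 300 + 1.0 × 400 × 352 / 1000 = 440.8 kN.
Design strength φR_n = 0.75 × 440.8 = 331 kN.

331 kN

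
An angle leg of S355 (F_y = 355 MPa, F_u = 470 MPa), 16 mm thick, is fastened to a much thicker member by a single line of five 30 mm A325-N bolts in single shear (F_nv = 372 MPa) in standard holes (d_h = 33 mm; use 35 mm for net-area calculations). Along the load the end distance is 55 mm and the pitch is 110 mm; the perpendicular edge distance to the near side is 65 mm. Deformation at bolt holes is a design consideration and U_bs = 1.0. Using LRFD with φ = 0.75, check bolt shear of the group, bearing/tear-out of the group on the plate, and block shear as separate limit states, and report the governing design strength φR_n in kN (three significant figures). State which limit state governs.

Bolt shear: A_b = π·30²/4 = 706.9 mm²; R_n = 372 × 706.9 × 5 × 1 / 1000 = 1315 kN → 0.75 × 1315 = 986 kN.
Bearing: edge l_c = 38.5, r_n = 347.4 kN; interior l_c = 77, r_n = 541.4 kN; R_n = 347.4 + 4·541.4 = 2513 kN → 1880 kN.
Block shear: A_gv = 7920, A_nv = 5400, A_nt = 760 mm²; R_n = min(0.6F_uA_nv, 0.6F_yA_gv) + U_bs·F_u·A_nt = 1880 kN → 1410 kN.
Bolt shear governs: 986 kN.

986 kN (bolt shear governs)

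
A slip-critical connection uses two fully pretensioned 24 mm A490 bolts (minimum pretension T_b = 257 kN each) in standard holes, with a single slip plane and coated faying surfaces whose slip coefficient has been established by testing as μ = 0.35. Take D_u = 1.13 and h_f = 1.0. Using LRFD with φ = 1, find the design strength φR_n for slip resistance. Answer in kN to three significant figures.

R_n = μ · D_u · h_f · T_b · n_s · n_b = 0.35 × 1.13 × 1.0 × 257 × 1 × 2 = 203.3 kN.
Design strength φR_n = 1 × 203.3 = 203 kN.

203 kN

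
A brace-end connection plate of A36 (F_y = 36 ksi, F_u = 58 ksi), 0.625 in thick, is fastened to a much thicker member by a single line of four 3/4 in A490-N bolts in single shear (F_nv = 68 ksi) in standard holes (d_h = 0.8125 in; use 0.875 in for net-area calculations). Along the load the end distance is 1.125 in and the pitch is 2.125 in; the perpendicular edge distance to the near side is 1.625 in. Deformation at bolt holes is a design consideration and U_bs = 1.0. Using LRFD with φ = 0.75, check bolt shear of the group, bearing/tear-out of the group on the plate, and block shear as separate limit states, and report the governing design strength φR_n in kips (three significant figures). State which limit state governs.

90.1 kips (bolt shear governs)

Bolt shear: A_b = π·0.75²/4 = 0.4418 in²; R_n = 68 × 0.4418 × 4 × 1 = 120.2 kips → 0.75 × 120.2 = 90.1 kips.
Bearing: edge l_c = 0.7188, r_n = 31.27 kips; interior l_c = 1.312, r_n = 57.09 kips; R_n = 31.27 + 3·57.09 = 202.5 kips → 152 kips.
Block shear: A_gv = 4.688, A_nv = 2.773, A_nt = 0.7422 in²; R_n = min(0.6F_uA_nv, 0.6F_yA_gv) + U_bs·F_u·A_nt = 139.6 kips → 105 kips.
Bolt shear governs: 90.1 kips.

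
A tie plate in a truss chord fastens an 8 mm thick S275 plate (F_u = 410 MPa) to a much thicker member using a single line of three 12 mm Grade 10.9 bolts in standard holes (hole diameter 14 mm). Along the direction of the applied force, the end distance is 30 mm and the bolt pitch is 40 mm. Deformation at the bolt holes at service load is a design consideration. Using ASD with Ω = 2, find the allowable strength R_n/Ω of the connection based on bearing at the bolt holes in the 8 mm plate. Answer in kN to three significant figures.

Per bolt r_n = 1.2 l_c t F_u ≤ 2.4 d t F_u; upper limit = 2.4 × 12 × 8 × 410 / 1000 = 94.46 kN.
Edge bolt: l_c = 30 − 14/2 = 23 mm → 1.2 × 23 × 8 × 410 / 1000 = 90.53 → r_n = 90.53 kN.
Interior bolts: l_c = 40 − 14 = 26 mm → 1.2 × 26 × 8 × 410 / 1000 = 102.3 → r_n = 94.46 kN.
R_n = 1 × 90.53 + 2 × 94.46 = 279.5 kN.
Allowable strength R_n/Ω = 279.5 / 2 = 140 kN.

140 kN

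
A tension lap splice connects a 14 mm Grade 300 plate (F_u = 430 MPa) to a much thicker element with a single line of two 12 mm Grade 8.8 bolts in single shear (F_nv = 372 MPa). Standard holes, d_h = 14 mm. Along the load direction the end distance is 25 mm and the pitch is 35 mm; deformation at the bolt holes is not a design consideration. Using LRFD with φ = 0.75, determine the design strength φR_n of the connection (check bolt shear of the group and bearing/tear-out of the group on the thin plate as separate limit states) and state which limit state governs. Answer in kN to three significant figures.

63.1 kN (bolt shear governs)

Bolt shear: A_b = π·12²/4 = 113.1 mm²; R_n = 372 × 113.1 × 2 × 1 / 1000 = 84.14 kN → 0.75 × 84.14 = 63.1 kN.
Bearing (1.5 l_c t F_u ≤ 3.0 d t F_u): upper limit = 3.0·12·14·430 / 1000 = 216.7 kN.
  Edge l_c = 25 − 14/2 = 18 → r_n = 162.5 kN; interior l_c = 35 − 14 = 21 → r_n = 189.6 kN.
  R_n,bearing = 1·162.5 + 1·189.6 = 352.2 kN → 0.75 × 352.2 = 264 kN.
Bolt shear governs: 63.1 kN.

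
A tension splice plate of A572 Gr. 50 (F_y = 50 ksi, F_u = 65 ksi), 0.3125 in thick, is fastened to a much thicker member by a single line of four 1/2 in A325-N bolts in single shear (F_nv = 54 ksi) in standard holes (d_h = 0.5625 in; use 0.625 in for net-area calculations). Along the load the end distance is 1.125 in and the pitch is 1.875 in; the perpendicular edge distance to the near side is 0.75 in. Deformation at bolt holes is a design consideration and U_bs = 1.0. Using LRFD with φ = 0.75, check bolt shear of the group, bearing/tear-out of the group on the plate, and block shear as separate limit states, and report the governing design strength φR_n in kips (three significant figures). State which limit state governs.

31.8 kips (bolt shear governs)

Bolt shear: A_b = π·0.5²/4 = 0.1963 in²; R_n = 54 × 0.1963 × 4 × 1 = 42.41 kips → 0.75 × 42.41 = 31.8 kips.
Bearing: edge l_c = 0.8438, r_n = 20.57 kips; interior l_c = 1.312, r_n = 24.38 kips; R_n = 20.57 + 3·24.38 = 93.69 kips → 70.3 kips.
Block shear: A_gv = 2.109, A_nv = 1.426, A_nt = 0.1367 in²; R_n = min(0.6F_uA_nv, 0.6F_yA_gv) + U_bs·F_u·A_nt = 64.49 kips → 48.4 kips.
Bolt shear governs: 31.8 kips.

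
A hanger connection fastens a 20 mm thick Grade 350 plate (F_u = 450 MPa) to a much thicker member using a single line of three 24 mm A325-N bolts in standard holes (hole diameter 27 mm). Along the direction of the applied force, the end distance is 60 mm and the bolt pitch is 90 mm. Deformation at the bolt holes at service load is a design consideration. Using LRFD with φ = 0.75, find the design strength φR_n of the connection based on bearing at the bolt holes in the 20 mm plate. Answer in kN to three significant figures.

1150 kN

Per bolt r_n = 1.2 l_c t F_u ≤ 2.4 d t F_u; upper limit = 2.4 × 24 × 20 × 450 / 1000 = 518.4 kN.
Edge bolt: l_c = 60 − 27/2 = 46.5 mm → 1.2 × 46.5 × 20 × 450 / 1000 = 502.2 → r_n = 502.2 kN.
Interior bolts: l_c = 90 − 27 = 63 mm → 1.2 × 63 × 20 × 450 / 1000 = 680.4 → r_n = 518.4 kN.
R_n = 1 × 502.2 + 2 × 518.4 = 1539 kN.
Design strength φR_n = 0.75 × 1539 = 1150 kN.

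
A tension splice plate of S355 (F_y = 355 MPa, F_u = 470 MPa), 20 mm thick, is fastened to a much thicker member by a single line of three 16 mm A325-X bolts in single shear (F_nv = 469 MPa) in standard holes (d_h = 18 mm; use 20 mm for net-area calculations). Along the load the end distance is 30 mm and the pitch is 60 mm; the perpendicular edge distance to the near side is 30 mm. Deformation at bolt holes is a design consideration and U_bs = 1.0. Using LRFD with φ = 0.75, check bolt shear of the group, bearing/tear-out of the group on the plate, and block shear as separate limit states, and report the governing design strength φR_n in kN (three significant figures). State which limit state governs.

Bolt shear: A_b = π·16²/4 = 201.1 mm²; R_n = 469 × 201.1 × 3 × 1 / 1000 = 282.9 kN → 0.75 × 282.9 = 212 kN.
Bearing: edge l_c = 21, r_n = 236.9 kN; interior l_c = 42, r_n = 361 kN; R_n = 236.9 + 2·361 = 958.8 kN → 719 kN.
Block shear: A_gv = 3000, A_nv = 2000, A_nt = 400 mm²; R_n = min(0.6F_uA_nv, 0.6F_yA_gv) + U_bs·F_u·A_nt = 752 kN → 564 kN.
Bolt shear governs: 212 kN.

212 kN (bolt shear governs)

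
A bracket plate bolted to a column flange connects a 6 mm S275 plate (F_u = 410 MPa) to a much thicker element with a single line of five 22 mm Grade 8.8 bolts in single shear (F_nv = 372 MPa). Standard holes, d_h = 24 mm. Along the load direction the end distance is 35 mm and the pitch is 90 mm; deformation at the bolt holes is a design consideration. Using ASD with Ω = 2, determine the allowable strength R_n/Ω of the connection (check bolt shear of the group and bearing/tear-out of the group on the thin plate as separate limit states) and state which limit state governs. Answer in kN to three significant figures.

Bolt shear: A_b = π·22²/4 = 380.1 mm²; R_n = 372 × 380.1 × 5 × 1 / 1000 = 707 kN → 707 / 2 = 354 kN.
Bearing (1.2 l_c t F_u ≤ 2.4 d t F_u): upper limit = 2.4·22·6·410 / 1000 = 129.9 kN.
  Edge l_c = 35 − 24/2 = 23 → r_n = 67.9 kN; interior l_c = 90 − 24 = 66 → r_n = 129.9 kN.
  R_n,bearing = 1·67.9 + 4·129.9 = 587.4 kN → 587.4 / 2 = 294 kN.
Bearing governs: 294 kN.

294 kN (bearing governs)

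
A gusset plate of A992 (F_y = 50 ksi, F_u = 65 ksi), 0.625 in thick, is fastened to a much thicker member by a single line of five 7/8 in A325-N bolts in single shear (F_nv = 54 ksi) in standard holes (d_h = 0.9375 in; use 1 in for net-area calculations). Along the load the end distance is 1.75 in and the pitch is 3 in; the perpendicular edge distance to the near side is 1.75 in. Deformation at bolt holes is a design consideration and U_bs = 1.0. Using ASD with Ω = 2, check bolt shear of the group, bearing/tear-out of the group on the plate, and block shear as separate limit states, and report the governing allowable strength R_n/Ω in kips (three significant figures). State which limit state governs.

Bolt shear: A_b = π·0.875²/4 = 0.6013 in²; R_n = 54 × 0.6013 × 5 × 1 = 162.4 kips → 162.4 / 2 = 81.2 kips.
Bearing: edge l_c = 1.281, r_n = 62.46 kips; interior l_c = 2.062, r_n = 85.31 kips; R_n = 62.46 + 4·85.31 = 403.7 kips → 202 kips.
Block shear: A_gv = 8.594, A_nv = 5.781, A_nt = 0.7812 in²; R_n = min(0.6F_uA_nv, 0.6F_yA_gv) + U_bs·F_u·A_nt = 276.2 kips → 138 kips.
Bolt shear governs: 81.2 kips.

81.2 kips (bolt shear governs)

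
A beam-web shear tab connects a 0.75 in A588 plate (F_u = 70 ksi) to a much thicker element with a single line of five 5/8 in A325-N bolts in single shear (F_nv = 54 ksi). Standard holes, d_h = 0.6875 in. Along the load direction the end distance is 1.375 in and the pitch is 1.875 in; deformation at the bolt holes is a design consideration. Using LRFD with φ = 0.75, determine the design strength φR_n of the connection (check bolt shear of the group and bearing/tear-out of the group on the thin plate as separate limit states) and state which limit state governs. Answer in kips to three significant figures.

62.1 kips (bolt shear governs)

Bolt shear: A_b = π·0.625²/4 = 0.3068 in²; R_n = 54 × 0.3068 × 5 × 1 = 82.83 kips → 0.75 × 82.83 = 62.1 kips.
Bearing (1.2 l_c t F_u ≤ 2.4 d t F_u): upper limit = 2.4·0.625·0.75·70 = 78.75 kips.
  Edge l_c = 1.375 − 0.6875/2 = 1.031 → r_n = 64.97 kips; interior l_c = 1.875 − 0.6875 = 1.188 → r_n = 74.81 kips.
  R_n,bearing = 1·64.97 + 4·74.81 = 364.2 kips → 0.75 × 364.2 = 273 kips.
Bolt shear governs: 62.1 kips.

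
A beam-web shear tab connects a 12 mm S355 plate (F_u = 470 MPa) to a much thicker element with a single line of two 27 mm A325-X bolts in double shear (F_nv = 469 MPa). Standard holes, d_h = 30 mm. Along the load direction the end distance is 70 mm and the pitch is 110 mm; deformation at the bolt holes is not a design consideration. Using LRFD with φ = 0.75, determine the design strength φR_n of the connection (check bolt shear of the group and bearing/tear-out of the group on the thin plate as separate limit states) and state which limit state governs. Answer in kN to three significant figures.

685 kN (bearing governs)

Bolt shear: A_b = π·27²/4 = 572.6 mm²; R_n = 469 × 572.6 × 2 × 2 / 1000 = 1074 kN → 0.75 × 1074 = 806 kN.
Bearing (1.5 l_c t F_u ≤ 3.0 d t F_u): upper limit = 3.0·27·12·470 / 1000 = 456.8 kN.
  Edge l_c = 70 − 30/2 = 55 → r_n = 456.8 kN; interior l_c = 110 − 30 = 80 → r_n = 456.8 kN.
  R_n,bearing = 1·456.8 + 1·456.8 = 913.7 kN → 0.75 × 913.7 = 685 kN.
Bearing governs: 685 kN.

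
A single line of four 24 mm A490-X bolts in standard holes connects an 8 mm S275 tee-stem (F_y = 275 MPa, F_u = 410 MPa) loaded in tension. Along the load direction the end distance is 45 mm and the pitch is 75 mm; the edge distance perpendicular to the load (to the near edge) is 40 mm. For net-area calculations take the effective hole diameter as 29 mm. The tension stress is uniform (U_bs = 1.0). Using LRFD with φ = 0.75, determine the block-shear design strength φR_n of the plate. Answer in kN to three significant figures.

311 kN

Shear plane L_v = 45 + 3·75 = 270 mm; A_gv = 270 × 8 = 2160 mm².
A_nv = (270 − 3.5·29) × 8 = 1348 mm².
A_nt = (40 − 0.5·29) × 8 = 204 mm².
0.6 F_u A_nv = 331.6 kN; 0.6 F_y A_gv = 356.4 kN → shear rupture governs the shear term.
R_n = 331.6 + 1.0 × 410 × 204 / 1000 = 415.2 kN.
Design strength φR_n = 0.75 × 415.2 = 311 kN.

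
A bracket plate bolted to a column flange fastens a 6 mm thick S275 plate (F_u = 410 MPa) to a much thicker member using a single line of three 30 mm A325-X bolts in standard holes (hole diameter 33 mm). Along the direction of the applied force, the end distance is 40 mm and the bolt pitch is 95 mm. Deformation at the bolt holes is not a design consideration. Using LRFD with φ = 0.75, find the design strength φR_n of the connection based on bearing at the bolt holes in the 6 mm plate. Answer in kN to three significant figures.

Per bolt r_n = 1.5 l_c t F_u ≤ 3.0 d t F_u; upper limit = 3.0 × 30 × 6 × 410 / 1000 = 221.4 kN.
Edge bolt: l_c = 40 − 33/2 = 23.5 mm → 1.5 × 23.5 × 6 × 410 / 1000 = 86.72 → r_n = 86.72 kN.
Interior bolts: l_c = 95 − 33 = 62 mm → 1.5 × 62 × 6 × 410 / 1000 = 228.8 → r_n = 221.4 kN.
R_n = 1 × 86.72 + 2 × 221.4 = 529.5 kN.
Design strength φR_n = 0.75 × 529.5 = 397 kN.

397 kN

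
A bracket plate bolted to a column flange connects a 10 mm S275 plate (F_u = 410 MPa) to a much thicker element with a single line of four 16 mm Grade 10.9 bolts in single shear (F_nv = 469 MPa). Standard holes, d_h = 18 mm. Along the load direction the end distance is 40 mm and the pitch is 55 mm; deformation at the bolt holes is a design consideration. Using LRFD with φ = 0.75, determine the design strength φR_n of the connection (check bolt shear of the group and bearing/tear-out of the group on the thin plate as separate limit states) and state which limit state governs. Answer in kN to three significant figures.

283 kN (bolt shear governs)

Bolt shear: A_b = π·16²/4 = 201.1 mm²; R_n = 469 × 201.1 × 4 × 1 / 1000 = 377.2 kN → 0.75 × 377.2 = 283 kN.
Bearing (1.2 l_c t F_u ≤ 2.4 d t F_u): upper limit = 2.4·16·10·410 / 1000 = 157.4 kN.
  Edge l_c = 40 − 18/2 = 31 → r_n = 152.5 kN; interior l_c = 55 − 18 = 37 → r_n = 157.4 kN.
  R_n,bearing = 1·152.5 + 3·157.4 = 624.8 kN → 0.75 × 624.8 = 469 kN.
Bolt shear governs: 283 kN.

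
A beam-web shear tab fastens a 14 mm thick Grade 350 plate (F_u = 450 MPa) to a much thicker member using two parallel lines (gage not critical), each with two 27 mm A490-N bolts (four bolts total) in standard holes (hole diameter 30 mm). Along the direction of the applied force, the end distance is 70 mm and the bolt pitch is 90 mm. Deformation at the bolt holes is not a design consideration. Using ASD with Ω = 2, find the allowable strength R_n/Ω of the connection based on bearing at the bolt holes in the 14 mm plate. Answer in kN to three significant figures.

Per bolt r_n = 1.5 l_c t F_u ≤ 3.0 d t F_u; upper limit = 3.0 × 27 × 14 × 450 / 1000 = 510.3 kN.
Edge bolt: l_c = 70 − 30/2 = 55 mm → 1.5 × 55 × 14 × 450 / 1000 = 519.8 → r_n = 510.3 kN.
Interior bolts: l_c = 90 − 30 = 60 mm → 1.5 × 60 × 14 × 450 / 1000 = 567 → r_n = 510.3 kN.
R_n = 2 × 510.3 + 2 × 510.3 = 2041 kN.
Allowable strength R_n/Ω = 2041 / 2 = 1020 kN.

1020 kN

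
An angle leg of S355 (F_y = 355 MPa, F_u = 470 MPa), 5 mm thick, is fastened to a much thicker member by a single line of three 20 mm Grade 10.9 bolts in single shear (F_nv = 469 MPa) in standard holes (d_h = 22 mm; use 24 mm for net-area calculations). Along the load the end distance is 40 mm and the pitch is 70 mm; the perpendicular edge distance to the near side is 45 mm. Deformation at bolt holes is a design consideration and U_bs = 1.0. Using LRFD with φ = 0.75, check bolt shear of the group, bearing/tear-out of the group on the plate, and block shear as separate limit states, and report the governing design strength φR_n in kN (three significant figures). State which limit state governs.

Bolt shear: A_b = π·20²/4 = 314.2 mm²; R_n = 469 × 314.2 × 3 × 1 / 1000 = 442 kN → 0.75 × 442 = 332 kN.
Bearing: edge l_c = 29, r_n = 81.78 kN; interior l_c = 48, r_n = 112.8 kN; R_n = 81.78 + 2·112.8 = 307.4 kN → 231 kN.
Block shear: A_gv = 900, A_nv = 600, A_nt = 165 mm²; R_n = min(0.6F_uA_nv, 0.6F_yA_gv) + U_bs·F_u·A_nt = 246.8 kN → 185 kN.
Block shear governs: 185 kN.

185 kN (block shear governs)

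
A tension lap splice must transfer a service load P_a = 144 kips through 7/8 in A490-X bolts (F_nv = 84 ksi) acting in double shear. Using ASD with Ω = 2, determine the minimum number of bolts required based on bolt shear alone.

3 bolts

A_b = π·0.875²/4 = 0.6013 in².
Per-bolt allowable strength R_n/Ω = 84 × 0.6013 × 2 / 2 = 50.51 kips.
n ≥ 144 / 50.51 = 2.851 → use 3 bolts.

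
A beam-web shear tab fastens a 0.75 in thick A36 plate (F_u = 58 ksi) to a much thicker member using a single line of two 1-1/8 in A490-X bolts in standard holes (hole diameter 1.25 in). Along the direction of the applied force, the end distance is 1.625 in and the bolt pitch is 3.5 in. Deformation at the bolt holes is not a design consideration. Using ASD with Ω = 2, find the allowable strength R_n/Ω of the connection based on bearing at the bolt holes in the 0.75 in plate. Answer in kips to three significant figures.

Per bolt r_n = 1.5 l_c t F_u ≤ 3.0 d t F_u; upper limit = 3.0 × 1.125 × 0.75 × 58 = 146.8 kips.
Edge bolt: l_c = 1.625 − 1.25/2 = 1 in → 1.5 × 1 × 0.75 × 58 = 65.25 → r_n = 65.25 kips.
Interior bolts: l_c = 3.5 − 1.25 = 2.25 in → 1.5 × 2.25 × 0.75 × 58 = 146.8 → r_n = 146.8 kips.
R_n = 1 × 65.25 + 1 × 146.8 = 212.1 kips.
Allowable strength R_n/Ω = 212.1 / 2 = 106 kips.

106 kips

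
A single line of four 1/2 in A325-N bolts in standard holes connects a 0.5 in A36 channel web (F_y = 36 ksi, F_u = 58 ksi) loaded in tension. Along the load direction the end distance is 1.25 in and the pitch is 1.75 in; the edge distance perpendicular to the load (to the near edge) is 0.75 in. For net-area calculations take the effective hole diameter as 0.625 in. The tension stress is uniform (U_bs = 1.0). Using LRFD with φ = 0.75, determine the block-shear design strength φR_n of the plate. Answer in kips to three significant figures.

62.2 kips

Shear plane L_v = 1.25 + 3·1.75 = 6.5 in; A_gv = 6.5 × 0.5 = 3.25 in².
A_nv = (6.5 − 3.5·0.625) × 0.5 = 2.156 in².
A_nt = (0.75 − 0.5·0.625) × 0.5 = 0.2188 in².
0.6 F_u A_nv = 75.04 kips; 0.6 F_y A_gv = 70.2 kips → shear yielding governs the shear term.
R_n = 70.2 + 1.0 × 58 × 0.2188 = 82.89 kips.
Design strength φR_n = 0.75 × 82.89 = 62.2 kips.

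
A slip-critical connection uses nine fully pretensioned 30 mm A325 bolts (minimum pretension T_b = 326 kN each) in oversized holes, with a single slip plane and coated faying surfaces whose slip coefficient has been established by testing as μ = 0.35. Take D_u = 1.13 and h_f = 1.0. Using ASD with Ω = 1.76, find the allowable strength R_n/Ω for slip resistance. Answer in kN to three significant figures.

R_n = μ · D_u · h_f · T_b · n_s · n_b = 0.35 × 1.13 × 1.0 × 326 × 1 × 9 = 1160 kN.
Allowable strength R_n/Ω = 1160 / 1.76 = 659 kN.

659 kN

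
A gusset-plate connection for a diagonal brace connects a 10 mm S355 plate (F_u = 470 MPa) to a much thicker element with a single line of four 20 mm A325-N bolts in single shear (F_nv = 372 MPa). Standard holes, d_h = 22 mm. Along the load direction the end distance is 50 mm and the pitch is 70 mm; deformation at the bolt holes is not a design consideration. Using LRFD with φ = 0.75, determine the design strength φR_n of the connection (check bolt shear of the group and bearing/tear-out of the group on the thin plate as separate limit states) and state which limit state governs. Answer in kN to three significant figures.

351 kN (bolt shear governs)

Bolt shear: A_b = π·20²/4 = 314.2 mm²; R_n = 372 × 314.2 × 4 × 1 / 1000 = 467.5 kN → 0.75 × 467.5 = 351 kN.
Bearing (1.5 l_c t F_u ≤ 3.0 d t F_u): upper limit = 3.0·20·10·470 / 1000 = 282 kN.
  Edge l_c = 50 − 22/2 = 39 → r_n = 274.9 kN; interior l_c = 70 − 22 = 48 → r_n = 282 kN.
  R_n,bearing = 1·274.9 + 3·282 = 1121 kN → 0.75 × 1121 = 841 kN.
Bolt shear governs: 351 kN.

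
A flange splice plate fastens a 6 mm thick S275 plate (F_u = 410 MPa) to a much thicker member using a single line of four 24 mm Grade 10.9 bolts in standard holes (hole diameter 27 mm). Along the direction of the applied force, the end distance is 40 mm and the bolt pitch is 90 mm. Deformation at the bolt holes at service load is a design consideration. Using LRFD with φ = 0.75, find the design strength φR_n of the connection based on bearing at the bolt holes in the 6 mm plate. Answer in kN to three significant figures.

377 kN

Per bolt r_n = 1.2 l_c t F_u ≤ 2.4 d t F_u; upper limit = 2.4 × 24 × 6 × 410 / 1000 = 141.7 kN.
Edge bolt: l_c = 40 − 27/2 = 26.5 mm → 1.2 × 26.5 × 6 × 410 / 1000 = 78.23 → r_n = 78.23 kN.
Interior bolts: l_c = 90 − 27 = 63 mm → 1.2 × 63 × 6 × 410 / 1000 = 186 → r_n = 141.7 kN.
R_n = 1 × 78.23 + 3 × 141.7 = 503.3 kN.
Design strength φR_n = 0.75 × 503.3 = 377 kN.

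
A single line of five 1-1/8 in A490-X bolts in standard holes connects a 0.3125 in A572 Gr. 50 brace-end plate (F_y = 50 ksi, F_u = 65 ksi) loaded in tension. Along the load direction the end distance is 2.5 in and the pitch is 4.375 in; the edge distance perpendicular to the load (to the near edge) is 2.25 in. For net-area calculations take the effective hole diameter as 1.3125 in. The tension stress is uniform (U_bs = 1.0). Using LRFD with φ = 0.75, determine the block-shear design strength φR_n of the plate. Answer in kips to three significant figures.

153 kips

Shear plane L_v = 2.5 + 4·4.375 = 20 in; A_gv = 20 × 0.3125 = 6.25 in².
A_nv = (20 − 4.5·1.3125) × 0.3125 = 4.404 in².
A_nt = (2.25 − 0.5·1.3125) × 0.3125 = 0.498 in².
0.6 F_u A_nv = 171.8 kips; 0.6 F_y A_gv = 187.5 kips → shear rupture governs the shear term.
R_n = 171.8 + 1.0 × 65 × 0.498 = 204.1 kips.
Design strength φR_n = 0.75 × 204.1 = 153 kips.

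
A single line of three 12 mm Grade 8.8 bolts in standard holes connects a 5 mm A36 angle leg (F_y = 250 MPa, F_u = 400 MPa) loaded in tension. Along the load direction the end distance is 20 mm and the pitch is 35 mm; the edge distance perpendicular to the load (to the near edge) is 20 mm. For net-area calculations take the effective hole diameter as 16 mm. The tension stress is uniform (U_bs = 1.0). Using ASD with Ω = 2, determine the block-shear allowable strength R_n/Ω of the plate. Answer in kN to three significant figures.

Shear plane L_v = 20 + 2·35 = 90 mm; A_gv = 90 × 5 = 450 mm².
A_nv = (90 − 2.5·16) × 5 = 250 mm².
A_nt = (20 − 0.5·16) × 5 = 60 mm².
0.6 F_u A_nv = 60 kN; 0.6 F_y A_gv = 67.5 kN → shear rupture governs the shear term.
R_n = 60 + 1.0 × 400 × 60 / 1000 = 84 kN.
Allowable strength R_n/Ω = 84 / 2 = 42 kN.

42 kN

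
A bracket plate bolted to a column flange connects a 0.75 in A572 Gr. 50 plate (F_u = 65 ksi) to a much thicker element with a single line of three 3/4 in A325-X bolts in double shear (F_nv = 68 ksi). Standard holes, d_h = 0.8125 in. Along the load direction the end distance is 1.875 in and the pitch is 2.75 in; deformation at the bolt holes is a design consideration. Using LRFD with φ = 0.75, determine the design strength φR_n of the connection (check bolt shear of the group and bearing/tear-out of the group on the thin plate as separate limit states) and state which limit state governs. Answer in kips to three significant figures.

Bolt shear: A_b = π·0.75²/4 = 0.4418 in²; R_n = 68 × 0.4418 × 3 × 2 = 180.2 kips → 0.75 × 180.2 = 135 kips.
Bearing (1.2 l_c t F_u ≤ 2.4 d t F_u): upper limit = 2.4·0.75·0.75·65 = 87.75 kips.
  Edge l_c = 1.875 − 0.8125/2 = 1.469 → r_n = 85.92 kips; interior l_c = 2.75 − 0.8125 = 1.938 → r_n = 87.75 kips.
  R_n,bearing = 1·85.92 + 2·87.75 = 261.4 kips → 0.75 × 261.4 = 196 kips.
Bolt shear governs: 135 kips.

135 kips (bolt shear governs)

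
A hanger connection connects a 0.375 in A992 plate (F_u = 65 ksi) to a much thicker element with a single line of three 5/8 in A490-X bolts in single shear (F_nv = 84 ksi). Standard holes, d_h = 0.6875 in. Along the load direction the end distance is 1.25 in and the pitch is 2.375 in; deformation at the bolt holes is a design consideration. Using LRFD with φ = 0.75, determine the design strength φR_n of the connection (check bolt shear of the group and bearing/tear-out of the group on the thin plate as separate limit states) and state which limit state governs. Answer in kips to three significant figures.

Bolt shear: A_b = π·0.625²/4 = 0.3068 in²; R_n = 84 × 0.3068 × 3 × 1 = 77.31 kips → 0.75 × 77.31 = 58 kips.
Bearing (1.2 l_c t F_u ≤ 2.4 d t F_u): upper limit = 2.4·0.625·0.375·65 = 36.56 kips.
  Edge l_c = 1.25 − 0.6875/2 = 0.9062 → r_n = 26.51 kips; interior l_c = 2.375 − 0.6875 = 1.688 → r_n = 36.56 kips.
  R_n,bearing = 1·26.51 + 2·36.56 = 99.63 kips → 0.75 × 99.63 = 74.7 kips.
Bolt shear governs: 58 kips.

58 kips (bolt shear governs)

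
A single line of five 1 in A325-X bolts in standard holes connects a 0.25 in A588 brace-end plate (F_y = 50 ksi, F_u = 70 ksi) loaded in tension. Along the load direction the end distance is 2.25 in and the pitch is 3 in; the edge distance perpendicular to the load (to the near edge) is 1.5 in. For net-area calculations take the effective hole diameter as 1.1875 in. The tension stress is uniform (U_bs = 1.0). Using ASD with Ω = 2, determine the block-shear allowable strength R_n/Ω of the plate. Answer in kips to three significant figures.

54.7 kips

Shear plane L_v = 2.25 + 4·3 = 14.25 in; A_gv = 14.25 × 0.25 = 3.562 in².
A_nv = (14.25 − 4.5·1.1875) × 0.25 = 2.227 in².
A_nt = (1.5 − 0.5·1.1875) × 0.25 = 0.2266 in².
0.6 F_u A_nv = 93.52 kips; 0.6 F_y A_gv = 106.9 kips → shear rupture governs the shear term.
R_n = 93.52 + 1.0 × 70 × 0.2266 = 109.4 kips.
Allowable strength R_n/Ω = 109.4 / 2 = 54.7 kips.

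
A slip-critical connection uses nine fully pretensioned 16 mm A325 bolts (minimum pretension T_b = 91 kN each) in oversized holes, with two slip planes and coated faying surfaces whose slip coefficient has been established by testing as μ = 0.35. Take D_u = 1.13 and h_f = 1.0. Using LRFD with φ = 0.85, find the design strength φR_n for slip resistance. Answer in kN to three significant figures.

551 kN

R_n = μ · D_u · h_f · T_b · n_s · n_b = 0.35 × 1.13 × 1.0 × 91 × 2 × 9 = 647.8 kN.
Design strength φR_n = 0.85 × 647.8 = 551 kN.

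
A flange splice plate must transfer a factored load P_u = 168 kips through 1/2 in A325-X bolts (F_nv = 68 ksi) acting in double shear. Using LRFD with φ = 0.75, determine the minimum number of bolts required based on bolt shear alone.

9 bolts

A_b = π·0.5²/4 = 0.1963 in².
Per-bolt design strength φR_n = 0.75 × 68 × 0.1963 × 2 = 20.03 kips.
n ≥ 168 / 20.03 = 8.388 → use 9 bolts.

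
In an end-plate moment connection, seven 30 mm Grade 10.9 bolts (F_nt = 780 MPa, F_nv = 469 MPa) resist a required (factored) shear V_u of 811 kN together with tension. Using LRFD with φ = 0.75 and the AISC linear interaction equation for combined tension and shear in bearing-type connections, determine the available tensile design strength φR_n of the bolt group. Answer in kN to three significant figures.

A_b = π·30²/4 = 706.9 mm²; f_rv = 811 × 1000 / (7 × 706.9) = 163.9 MPa.
F'_nt = 1.3 F_nt − (F_nt / φF_nv) f_rv = 1.3·780 − (780/(0.75·469))·163.9 = 650.5 MPa, capped at F_nt → F'_nt = 650.5 MPa.
R_n = F'_nt · A_b · n = 650.5 × 706.9 × 7 / 1000 = 3219 kN.
Design strength φR_n = 0.75 × 3219 = 2410 kN.

2410 kN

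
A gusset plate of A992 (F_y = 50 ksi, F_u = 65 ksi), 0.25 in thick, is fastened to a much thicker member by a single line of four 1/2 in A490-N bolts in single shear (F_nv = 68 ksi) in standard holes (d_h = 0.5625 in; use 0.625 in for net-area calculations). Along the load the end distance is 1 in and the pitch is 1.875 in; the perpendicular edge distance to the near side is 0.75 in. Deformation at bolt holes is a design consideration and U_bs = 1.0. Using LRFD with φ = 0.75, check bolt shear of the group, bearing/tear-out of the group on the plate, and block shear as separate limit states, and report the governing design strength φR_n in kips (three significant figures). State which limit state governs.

37.8 kips (block shear governs)

Bolt shear: A_b = π·0.5²/4 = 0.1963 in²; R_n = 68 × 0.1963 × 4 × 1 = 53.41 kips → 0.75 × 53.41 = 40.1 kips.
Bearing: edge l_c = 0.7188, r_n = 14.02 kips; interior l_c = 1.312, r_n = 19.5 kips; R_n = 14.02 + 3·19.5 = 72.52 kips → 54.4 kips.
Block shear: A_gv = 1.656, A_nv = 1.109, A_nt = 0.1094 in²; R_n = min(0.6F_uA_nv, 0.6F_yA_gv) + U_bs·F_u·A_nt = 50.38 kips → 37.8 kips.
Block shear governs: 37.8 kips.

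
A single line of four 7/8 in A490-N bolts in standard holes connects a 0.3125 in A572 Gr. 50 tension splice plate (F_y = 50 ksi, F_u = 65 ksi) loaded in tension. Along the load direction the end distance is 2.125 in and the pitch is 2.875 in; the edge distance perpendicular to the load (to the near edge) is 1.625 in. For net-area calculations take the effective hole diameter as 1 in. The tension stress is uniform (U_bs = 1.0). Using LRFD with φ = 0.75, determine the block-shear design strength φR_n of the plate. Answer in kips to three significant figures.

83.4 kips

Shear plane L_v = 2.125 + 3·2.875 = 10.75 in; A_gv = 10.75 × 0.3125 = 3.359 in².
A_nv = (10.75 − 3.5·1) × 0.3125 = 2.266 in².
A_nt = (1.625 − 0.5·1) × 0.3125 = 0.3516 in².
0.6 F_u A_nv = 88.36 kips; 0.6 F_y A_gv = 100.8 kips → shear rupture governs the shear term.
R_n = 88.36 + 1.0 × 65 × 0.3516 = 111.2 kips.
Design strength φR_n = 0.75 × 111.2 = 83.4 kips.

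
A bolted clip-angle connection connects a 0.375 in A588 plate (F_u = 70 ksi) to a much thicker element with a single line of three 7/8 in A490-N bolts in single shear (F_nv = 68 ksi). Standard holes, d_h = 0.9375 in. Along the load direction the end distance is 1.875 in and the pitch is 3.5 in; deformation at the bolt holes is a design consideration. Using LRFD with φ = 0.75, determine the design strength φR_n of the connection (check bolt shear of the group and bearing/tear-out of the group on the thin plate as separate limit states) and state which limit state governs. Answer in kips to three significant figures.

92 kips (bolt shear governs)

Bolt shear: A_b = π·0.875²/4 = 0.6013 in²; R_n = 68 × 0.6013 × 3 × 1 = 122.7 kips → 0.75 × 122.7 = 92 kips.
Bearing (1.2 l_c t F_u ≤ 2.4 d t F_u): upper limit = 2.4·0.875·0.375·70 = 55.13 kips.
  Edge l_c = 1.875 − 0.9375/2 = 1.406 → r_n = 44.3 kips; interior l_c = 3.5 − 0.9375 = 2.562 → r_n = 55.13 kips.
  R_n,bearing = 1·44.3 + 2·55.13 = 154.5 kips → 0.75 × 154.5 = 116 kips.
Bolt shear governs: 92 kips.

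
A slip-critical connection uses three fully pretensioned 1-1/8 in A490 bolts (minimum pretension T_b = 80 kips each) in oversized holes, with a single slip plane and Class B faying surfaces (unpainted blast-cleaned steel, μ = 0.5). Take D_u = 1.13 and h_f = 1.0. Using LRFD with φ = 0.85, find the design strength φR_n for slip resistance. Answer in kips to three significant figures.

R_n = μ · D_u · h_f · T_b · n_s · n_b = 0.5 × 1.13 × 1.0 × 80 × 1 × 3 = 135.6 kips.
Design strength φR_n = 0.85 × 135.6 = 115 kips.

115 kips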